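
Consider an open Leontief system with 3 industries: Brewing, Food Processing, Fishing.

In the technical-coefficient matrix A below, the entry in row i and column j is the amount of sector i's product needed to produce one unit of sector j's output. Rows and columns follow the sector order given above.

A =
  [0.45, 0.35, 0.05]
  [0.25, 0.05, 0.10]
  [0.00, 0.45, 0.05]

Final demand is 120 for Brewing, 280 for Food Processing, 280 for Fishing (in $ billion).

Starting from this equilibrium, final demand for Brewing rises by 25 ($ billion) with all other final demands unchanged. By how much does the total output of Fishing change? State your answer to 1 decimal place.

I − A =
  [   0.55    -0.35    -0.05]
  [  -0.25     0.95    -0.10]
  [   0.00    -0.45     0.95]
Cofactors of I−A, C_ij = (−1)^(i+j)·(minor ij) (rows/columns in the sector order above):
  C_11 = (0.95)(0.95) − (-0.10)(-0.45) = 0.8575
  C_12 = −[(-0.25)(0.95) − (-0.10)(0.00)] = 0.2375
  C_13 = (-0.25)(-0.45) − (0.95)(0.00) = 0.1125
  C_21 = −[(-0.35)(0.95) − (-0.05)(-0.45)] = 0.3550
  C_22 = (0.55)(0.95) − (-0.05)(0.00) = 0.5225
  C_23 = −[(0.55)(-0.45) − (-0.35)(0.00)] = 0.2475
  C_31 = (-0.35)(-0.10) − (-0.05)(0.95) = 0.0825
  C_32 = −[(0.55)(-0.10) − (-0.05)(-0.25)] = 0.0675
  C_33 = (0.55)(0.95) − (-0.35)(-0.25) = 0.4350
det(I−A) = Σ_j (I−A)_1j·C_1j = (0.55)(0.8575) + (-0.35)(0.2375) + (-0.05)(0.1125) = 0.382875
adj(I−A) = Cᵀ =
  [ 0.8575   0.3550   0.0825]
  [ 0.2375   0.5225   0.0675]
  [ 0.1125   0.2475   0.4350]
(I − A)⁻¹ = adj(I−A) / det(I−A) ≈
  [   2.2396     0.9272     0.2155]
  [   0.6203     1.3647     0.1763]
  [   0.2938     0.6464     1.1361]
Δx = (I − A)⁻¹ Δd with Δd having +25 in the Brewing component and 0 elsewhere.
So Δx_3 = L_31 · (+25), where L_31 = adj(I−A)_31 / det(I−A) = 0.1125 / 0.382875.
Δx_3 = 0.1125 × (+25) / 0.382875 = 2.8125 / 0.382875 ≈ 7.3.

Δx_3 = 7.3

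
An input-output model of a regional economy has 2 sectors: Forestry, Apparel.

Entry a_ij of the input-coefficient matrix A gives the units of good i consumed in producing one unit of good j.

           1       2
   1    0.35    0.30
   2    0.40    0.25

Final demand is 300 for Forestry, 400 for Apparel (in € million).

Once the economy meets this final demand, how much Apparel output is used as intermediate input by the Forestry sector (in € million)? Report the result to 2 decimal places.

z_21 = 375.51

I − A =
  [   0.65    -0.30]
  [  -0.40     0.75]
det(I−A) = (0.65)(0.75) − (-0.30)(-0.40) = 0.3675
adj(I−A) = [[0.75, 0.30], [0.40, 0.65]]
(I − A)⁻¹ = adj(I−A) / det(I−A) ≈
  [   2.0408     0.8163]
  [   1.0884     1.7687]
First solve x = (I − A)⁻¹ d = adj(I−A)·d / det(I−A); in particular x_1 = (0.75·300 + 0.30·400) / 0.3675 = 345.00 / 0.3675 ≈ 938.7755.
Intermediate flow from 2 to 1: z_21 = a_21 · x_1 = 0.40 × 345.00 / 0.3675 = 138.00 / 0.3675 ≈ 375.51.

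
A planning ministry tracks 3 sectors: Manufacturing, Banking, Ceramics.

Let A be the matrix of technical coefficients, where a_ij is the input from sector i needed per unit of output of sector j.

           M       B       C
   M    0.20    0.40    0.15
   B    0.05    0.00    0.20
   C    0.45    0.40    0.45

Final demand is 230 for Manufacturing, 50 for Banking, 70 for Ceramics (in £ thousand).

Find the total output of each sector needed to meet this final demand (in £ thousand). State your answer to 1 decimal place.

x_M = 534.6, x_B = 222.0, x_C = 726.1

I − A =
  [   0.80    -0.40    -0.15]
  [  -0.05     1.00    -0.20]
  [  -0.45    -0.40     0.55]
Cofactors of I−A, C_ij = (−1)^(i+j)·(minor ij) (rows/columns in the sector order above):
  C_11 = (1.00)(0.55) − (-0.20)(-0.40) = 0.4700
  C_12 = −[(-0.05)(0.55) − (-0.20)(-0.45)] = 0.1175
  C_13 = (-0.05)(-0.40) − (1.00)(-0.45) = 0.4700
  C_21 = −[(-0.40)(0.55) − (-0.15)(-0.40)] = 0.2800
  C_22 = (0.80)(0.55) − (-0.15)(-0.45) = 0.3725
  C_23 = −[(0.80)(-0.40) − (-0.40)(-0.45)] = 0.5000
  C_31 = (-0.40)(-0.20) − (-0.15)(1.00) = 0.2300
  C_32 = −[(0.80)(-0.20) − (-0.15)(-0.05)] = 0.1675
  C_33 = (0.80)(1.00) − (-0.40)(-0.05) = 0.7800
det(I−A) = Σ_j (I−A)_1j·C_1j = (0.80)(0.4700) + (-0.40)(0.1175) + (-0.15)(0.4700) = 0.2585
adj(I−A) = Cᵀ =
  [ 0.4700   0.2800   0.2300]
  [ 0.1175   0.3725   0.1675]
  [ 0.4700   0.5000   0.7800]
(I − A)⁻¹ = adj(I−A) / det(I−A) ≈
  [   1.8182     1.0832     0.8897]
  [   0.4545     1.4410     0.6480]
  [   1.8182     1.9342     3.0174]
x = (I − A)⁻¹ d = adj(I−A)·d / det(I−A), with det(I−A) = 0.2585:
  x_M = (0.4700·230 + 0.2800·50 + 0.2300·70) / 0.2585 = 138.20 / 0.2585 ≈ 534.6
  x_B = (0.1175·230 + 0.3725·50 + 0.1675·70) / 0.2585 = 57.375 / 0.2585 ≈ 222.0
  x_C = (0.4700·230 + 0.5000·50 + 0.7800·70) / 0.2585 = 187.70 / 0.2585 ≈ 726.1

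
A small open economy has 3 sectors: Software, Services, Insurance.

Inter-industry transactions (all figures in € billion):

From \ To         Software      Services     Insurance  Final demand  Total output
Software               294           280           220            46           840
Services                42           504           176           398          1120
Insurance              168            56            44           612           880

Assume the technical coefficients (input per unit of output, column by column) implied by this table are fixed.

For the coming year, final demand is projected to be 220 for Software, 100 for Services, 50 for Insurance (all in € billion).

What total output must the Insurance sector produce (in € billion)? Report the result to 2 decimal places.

x_3 = 177.48

Technical coefficients a_ij = z_ij / X_j:
  a_11 = 294/840 = 0.35, a_21 = 42/840 = 0.05, a_31 = 168/840 = 0.20
  a_12 = 280/1120 = 0.25, a_22 = 504/1120 = 0.45, a_32 = 56/1120 = 0.05
  a_13 = 220/880 = 0.25, a_23 = 176/880 = 0.20, a_33 = 44/880 = 0.05
I − A =
  [   0.65    -0.25    -0.25]
  [  -0.05     0.55    -0.20]
  [  -0.20    -0.05     0.95]
Cofactors of I−A, C_ij = (−1)^(i+j)·(minor ij) (rows/columns in the sector order above):
  C_11 = (0.55)(0.95) − (-0.20)(-0.05) = 0.5125
  C_12 = −[(-0.05)(0.95) − (-0.20)(-0.20)] = 0.0875
  C_13 = (-0.05)(-0.05) − (0.55)(-0.20) = 0.1125
  C_21 = −[(-0.25)(0.95) − (-0.25)(-0.05)] = 0.2500
  C_22 = (0.65)(0.95) − (-0.25)(-0.20) = 0.5675
  C_23 = −[(0.65)(-0.05) − (-0.25)(-0.20)] = 0.0825
  C_31 = (-0.25)(-0.20) − (-0.25)(0.55) = 0.1875
  C_32 = −[(0.65)(-0.20) − (-0.25)(-0.05)] = 0.1425
  C_33 = (0.65)(0.55) − (-0.25)(-0.05) = 0.3450
det(I−A) = Σ_j (I−A)_1j·C_1j = (0.65)(0.5125) + (-0.25)(0.0875) + (-0.25)(0.1125) = 0.283125
adj(I−A) = Cᵀ =
  [ 0.5125   0.2500   0.1875]
  [ 0.0875   0.5675   0.1425]
  [ 0.1125   0.0825   0.3450]
(I − A)⁻¹ = adj(I−A) / det(I−A) ≈
  [   1.8102     0.8830     0.6623]
  [   0.3091     2.0044     0.5033]
  [   0.3974     0.2914     1.2185]
x = (I − A)⁻¹ d = adj(I−A)·d / det(I−A), with det(I−A) = 0.283125:
  x_1 = (0.5125·220 + 0.2500·100 + 0.1875·50) / 0.283125 = 147.125 / 0.283125 ≈ 519.65
  x_2 = (0.0875·220 + 0.5675·100 + 0.1425·50) / 0.283125 = 83.125 / 0.283125 ≈ 293.60
  x_3 = (0.1125·220 + 0.0825·100 + 0.3450·50) / 0.283125 = 50.25 / 0.283125 ≈ 177.48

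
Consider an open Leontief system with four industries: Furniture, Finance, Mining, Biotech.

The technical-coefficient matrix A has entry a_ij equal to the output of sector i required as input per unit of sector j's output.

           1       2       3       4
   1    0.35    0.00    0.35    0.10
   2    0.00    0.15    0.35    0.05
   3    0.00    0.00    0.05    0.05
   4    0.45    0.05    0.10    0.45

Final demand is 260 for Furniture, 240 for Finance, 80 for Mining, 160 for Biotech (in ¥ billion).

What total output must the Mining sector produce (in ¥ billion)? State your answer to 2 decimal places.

I − A =
  [   0.65     0.00    -0.35    -0.10]
  [   0.00     0.85    -0.35    -0.05]
  [   0.00     0.00     0.95    -0.05]
  [  -0.45    -0.05    -0.10     0.55]
Compute the cofactors C_ij = (−1)^(i+j)·(3×3 minor ij) of I−A; the adjugate is their transpose:
adj(I−A) = Cᵀ =
  [ 0.436625   0.005625   0.173000   0.095625]
  [ 0.029250   0.285750   0.120500   0.042250]
  [ 0.019125   0.001625   0.264000   0.027625]
  [ 0.363375   0.030875   0.200500   0.524875]
det(I−A) = Σ_j (I−A)_1j·C_1j = (0.65)(0.436625) + (0.00)(0.029250) + (-0.35)(0.019125) + (-0.10)(0.363375) = 0.240775
(I − A)⁻¹ = adj(I−A) / det(I−A) ≈
  [   1.8134     0.0234     0.7185     0.3972]
  [   0.1215     1.1868     0.5005     0.1755]
  [   0.0794     0.0067     1.0965     0.1147]
  [   1.5092     0.1282     0.8327     2.1799]
x = (I − A)⁻¹ d = adj(I−A)·d / det(I−A), with det(I−A) = 0.240775:
  x_1 = (0.436625·260 + 0.005625·240 + 0.173000·80 + 0.095625·160) / 0.240775 = 144.0125 / 0.240775 ≈ 598.12
  x_2 = (0.029250·260 + 0.285750·240 + 0.120500·80 + 0.042250·160) / 0.240775 = 92.585 / 0.240775 ≈ 384.53
  x_3 = (0.019125·260 + 0.001625·240 + 0.264000·80 + 0.027625·160) / 0.240775 = 30.9025 / 0.240775 ≈ 128.35
  x_4 = (0.363375·260 + 0.030875·240 + 0.200500·80 + 0.524875·160) / 0.240775 = 201.9075 / 0.240775 ≈ 838.57

x_3 = 128.35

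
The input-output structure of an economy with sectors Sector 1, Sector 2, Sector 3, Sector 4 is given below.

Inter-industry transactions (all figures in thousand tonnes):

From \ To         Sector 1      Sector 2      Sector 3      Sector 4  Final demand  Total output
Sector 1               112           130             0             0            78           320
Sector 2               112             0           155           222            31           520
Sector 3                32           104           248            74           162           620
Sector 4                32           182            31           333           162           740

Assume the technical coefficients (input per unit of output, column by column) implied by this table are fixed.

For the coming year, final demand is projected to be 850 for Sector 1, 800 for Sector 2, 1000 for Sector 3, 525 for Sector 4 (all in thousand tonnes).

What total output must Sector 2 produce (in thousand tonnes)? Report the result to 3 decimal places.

x_2 = 4330.560

Technical coefficients a_ij = z_ij / X_j:
  a_11 = 112/320 = 0.35, a_21 = 112/320 = 0.35, a_31 = 32/320 = 0.10, a_41 = 32/320 = 0.10
  a_12 = 130/520 = 0.25, a_22 = 0/520 = 0.00, a_32 = 104/520 = 0.20, a_42 = 182/520 = 0.35
  a_13 = 0/620 = 0.00, a_23 = 155/620 = 0.25, a_33 = 248/620 = 0.40, a_43 = 31/620 = 0.05
  a_14 = 0/740 = 0.00, a_24 = 222/740 = 0.30, a_34 = 74/740 = 0.10, a_44 = 333/740 = 0.45
I − A =
  [   0.65    -0.25     0.00     0.00]
  [  -0.35     1.00    -0.25    -0.30]
  [  -0.10    -0.20     0.60    -0.10]
  [  -0.10    -0.35    -0.05     0.55]
Compute the cofactors C_ij = (−1)^(i+j)·(3×3 minor ij) of I−A; the adjugate is their transpose:
adj(I−A) = Cᵀ =
  [ 0.222750   0.081250   0.038125   0.051250]
  [ 0.149500   0.211250   0.099125   0.133250]
  [ 0.111250   0.110500   0.233625   0.102750]
  [ 0.145750   0.159250   0.091250   0.298750]
det(I−A) = Σ_j (I−A)_1j·C_1j = (0.65)(0.222750) + (-0.25)(0.149500) + (0.00)(0.111250) + (0.00)(0.145750) = 0.1074125
(I − A)⁻¹ = adj(I−A) / det(I−A) ≈
  [   2.0738     0.7564     0.3549     0.4771]
  [   1.3918     1.9667     0.9228     1.2405]
  [   1.0357     1.0287     2.1750     0.9566]
  [   1.3569     1.4826     0.8495     2.7813]
x = (I − A)⁻¹ d = adj(I−A)·d / det(I−A), with det(I−A) = 0.1074125:
  x_1 = (0.222750·850 + 0.081250·800 + 0.038125·1000 + 0.051250·525) / 0.1074125 = 319.36875 / 0.1074125 ≈ 2973.292
  x_2 = (0.149500·850 + 0.211250·800 + 0.099125·1000 + 0.133250·525) / 0.1074125 = 465.15625 / 0.1074125 ≈ 4330.560
  x_3 = (0.111250·850 + 0.110500·800 + 0.233625·1000 + 0.102750·525) / 0.1074125 = 470.53125 / 0.1074125 ≈ 4380.600
  x_4 = (0.145750·850 + 0.159250·800 + 0.091250·1000 + 0.298750·525) / 0.1074125 = 499.38125 / 0.1074125 ≈ 4649.191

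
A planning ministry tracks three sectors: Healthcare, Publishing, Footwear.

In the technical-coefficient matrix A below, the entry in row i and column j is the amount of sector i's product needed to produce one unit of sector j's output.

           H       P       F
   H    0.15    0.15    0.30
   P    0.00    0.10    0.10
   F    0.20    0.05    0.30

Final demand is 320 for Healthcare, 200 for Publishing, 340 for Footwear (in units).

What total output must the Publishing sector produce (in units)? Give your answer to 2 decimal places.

I − A =
  [   0.85    -0.15    -0.30]
  [   0.00     0.90    -0.10]
  [  -0.20    -0.05     0.70]
Cofactors of I−A, C_ij = (−1)^(i+j)·(minor ij) (rows/columns in the sector order above):
  C_11 = (0.90)(0.70) − (-0.10)(-0.05) = 0.6250
  C_12 = −[(0.00)(0.70) − (-0.10)(-0.20)] = 0.0200
  C_13 = (0.00)(-0.05) − (0.90)(-0.20) = 0.1800
  C_21 = −[(-0.15)(0.70) − (-0.30)(-0.05)] = 0.1200
  C_22 = (0.85)(0.70) − (-0.30)(-0.20) = 0.5350
  C_23 = −[(0.85)(-0.05) − (-0.15)(-0.20)] = 0.0725
  C_31 = (-0.15)(-0.10) − (-0.30)(0.90) = 0.2850
  C_32 = −[(0.85)(-0.10) − (-0.30)(0.00)] = 0.0850
  C_33 = (0.85)(0.90) − (-0.15)(0.00) = 0.7650
det(I−A) = Σ_j (I−A)_1j·C_1j = (0.85)(0.6250) + (-0.15)(0.0200) + (-0.30)(0.1800) = 0.47425
adj(I−A) = Cᵀ =
  [ 0.6250   0.1200   0.2850]
  [ 0.0200   0.5350   0.0850]
  [ 0.1800   0.0725   0.7650]
(I − A)⁻¹ = adj(I−A) / det(I−A) ≈
  [   1.3179     0.2530     0.6009]
  [   0.0422     1.1281     0.1792]
  [   0.3795     0.1529     1.6131]
x = (I − A)⁻¹ d = adj(I−A)·d / det(I−A), with det(I−A) = 0.47425:
  x_H = (0.6250·320 + 0.1200·200 + 0.2850·340) / 0.47425 = 320.90 / 0.47425 ≈ 676.65
  x_P = (0.0200·320 + 0.5350·200 + 0.0850·340) / 0.47425 = 142.30 / 0.47425 ≈ 300.05
  x_F = (0.1800·320 + 0.0725·200 + 0.7650·340) / 0.47425 = 332.20 / 0.47425 ≈ 700.47

x_P = 300.05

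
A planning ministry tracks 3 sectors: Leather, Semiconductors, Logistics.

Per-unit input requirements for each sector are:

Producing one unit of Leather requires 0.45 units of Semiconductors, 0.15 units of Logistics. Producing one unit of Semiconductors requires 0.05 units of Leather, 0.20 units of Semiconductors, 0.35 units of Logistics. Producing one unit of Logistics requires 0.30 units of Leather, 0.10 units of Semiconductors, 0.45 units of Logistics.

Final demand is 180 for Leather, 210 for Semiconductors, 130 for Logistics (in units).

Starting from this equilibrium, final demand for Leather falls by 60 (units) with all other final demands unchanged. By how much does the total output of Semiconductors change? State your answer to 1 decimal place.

I − A =
  [   1.00    -0.05    -0.30]
  [  -0.45     0.80    -0.10]
  [  -0.15    -0.35     0.55]
Cofactors of I−A, C_ij = (−1)^(i+j)·(minor ij) (rows/columns in the sector order above):
  C_11 = (0.80)(0.55) − (-0.10)(-0.35) = 0.4050
  C_12 = −[(-0.45)(0.55) − (-0.10)(-0.15)] = 0.2625
  C_13 = (-0.45)(-0.35) − (0.80)(-0.15) = 0.2775
  C_21 = −[(-0.05)(0.55) − (-0.30)(-0.35)] = 0.1325
  C_22 = (1.00)(0.55) − (-0.30)(-0.15) = 0.5050
  C_23 = −[(1.00)(-0.35) − (-0.05)(-0.15)] = 0.3575
  C_31 = (-0.05)(-0.10) − (-0.30)(0.80) = 0.2450
  C_32 = −[(1.00)(-0.10) − (-0.30)(-0.45)] = 0.2350
  C_33 = (1.00)(0.80) − (-0.05)(-0.45) = 0.7775
det(I−A) = Σ_j (I−A)_1j·C_1j = (1.00)(0.4050) + (-0.05)(0.2625) + (-0.30)(0.2775) = 0.308625
adj(I−A) = Cᵀ =
  [ 0.4050   0.1325   0.2450]
  [ 0.2625   0.5050   0.2350]
  [ 0.2775   0.3575   0.7775]
(I − A)⁻¹ = adj(I−A) / det(I−A) ≈
  [   1.3123     0.4293     0.7938]
  [   0.8505     1.6363     0.7614]
  [   0.8991     1.1584     2.5192]
Δx = (I − A)⁻¹ Δd with Δd having -60 in the Leather component and 0 elsewhere.
So Δx_2 = L_21 · (-60), where L_21 = adj(I−A)_21 / det(I−A) = 0.2625 / 0.308625.
Δx_2 = 0.2625 × (-60) / 0.308625 = -15.75 / 0.308625 ≈ -51.0.

Δx_2 = -51.0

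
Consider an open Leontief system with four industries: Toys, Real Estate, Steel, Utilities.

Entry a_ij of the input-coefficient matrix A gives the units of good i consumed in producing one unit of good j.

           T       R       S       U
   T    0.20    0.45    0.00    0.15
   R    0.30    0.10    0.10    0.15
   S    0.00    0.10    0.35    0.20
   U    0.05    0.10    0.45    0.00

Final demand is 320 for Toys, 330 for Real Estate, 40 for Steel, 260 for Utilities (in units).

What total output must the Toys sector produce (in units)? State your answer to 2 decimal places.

x_T = 964.32

I − A =
  [   0.80    -0.45     0.00    -0.15]
  [  -0.30     0.90    -0.10    -0.15]
  [   0.00    -0.10     0.65    -0.20]
  [  -0.05    -0.10    -0.45     1.00]
Compute the cofactors C_ij = (−1)^(i+j)·(3×3 minor ij) of I−A; the adjugate is their transpose:
adj(I−A) = Cᵀ =
  [ 0.475500   0.268500   0.137625   0.139125]
  [ 0.173875   0.443125   0.153500   0.123250]
  [ 0.045750   0.099750   0.558375   0.133500]
  [ 0.061750   0.102625   0.273500   0.372250]
det(I−A) = Σ_j (I−A)_1j·C_1j = (0.80)(0.475500) + (-0.45)(0.173875) + (0.00)(0.045750) + (-0.15)(0.061750) = 0.29289375
(I − A)⁻¹ = adj(I−A) / det(I−A) ≈
  [   1.6235     0.9167     0.4699     0.4750]
  [   0.5936     1.5129     0.5241     0.4208]
  [   0.1562     0.3406     1.9064     0.4558]
  [   0.2108     0.3504     0.9338     1.2709]
x = (I − A)⁻¹ d = adj(I−A)·d / det(I−A), with det(I−A) = 0.29289375:
  x_T = (0.475500·320 + 0.268500·330 + 0.137625·40 + 0.139125·260) / 0.29289375 = 282.4425 / 0.29289375 ≈ 964.32
  x_R = (0.173875·320 + 0.443125·330 + 0.153500·40 + 0.123250·260) / 0.29289375 = 240.05625 / 0.29289375 ≈ 819.60
  x_S = (0.045750·320 + 0.099750·330 + 0.558375·40 + 0.133500·260) / 0.29289375 = 104.6025 / 0.29289375 ≈ 357.13
  x_U = (0.061750·320 + 0.102625·330 + 0.273500·40 + 0.372250·260) / 0.29289375 = 161.35125 / 0.29289375 ≈ 550.89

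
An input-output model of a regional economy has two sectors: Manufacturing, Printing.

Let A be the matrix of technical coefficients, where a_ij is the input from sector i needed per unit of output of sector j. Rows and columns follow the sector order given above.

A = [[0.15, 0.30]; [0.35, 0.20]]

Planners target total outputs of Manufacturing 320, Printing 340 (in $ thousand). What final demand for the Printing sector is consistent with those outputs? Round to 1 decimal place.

I − A =
  [   0.85    -0.30]
  [  -0.35     0.80]
d = (I − A) x:
  d_1 = (+0.85)·320 + (-0.30)·340 = 170.0
  d_2 = (-0.35)·320 + (+0.80)·340 = 160.0

d_2 = 160.0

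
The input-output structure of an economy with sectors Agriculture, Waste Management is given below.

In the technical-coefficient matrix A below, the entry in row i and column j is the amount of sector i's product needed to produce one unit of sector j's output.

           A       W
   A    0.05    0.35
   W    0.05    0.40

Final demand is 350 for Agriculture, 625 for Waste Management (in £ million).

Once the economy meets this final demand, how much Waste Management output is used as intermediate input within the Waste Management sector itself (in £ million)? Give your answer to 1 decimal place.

I − A =
  [   0.95    -0.35]
  [  -0.05     0.60]
det(I−A) = (0.95)(0.60) − (-0.35)(-0.05) = 0.5525
adj(I−A) = [[0.60, 0.35], [0.05, 0.95]]
(I − A)⁻¹ = adj(I−A) / det(I−A) ≈
  [   1.0860     0.6335]
  [   0.0905     1.7195]
First solve x = (I − A)⁻¹ d = adj(I−A)·d / det(I−A); in particular x_W = (0.05·350 + 0.95·625) / 0.5525 = 611.25 / 0.5525 ≈ 1106.335.
Intermediate flow from W to W: z_WW = a_WW · x_W = 0.40 × 611.25 / 0.5525 = 244.50 / 0.5525 ≈ 442.5.

z_WW = 442.5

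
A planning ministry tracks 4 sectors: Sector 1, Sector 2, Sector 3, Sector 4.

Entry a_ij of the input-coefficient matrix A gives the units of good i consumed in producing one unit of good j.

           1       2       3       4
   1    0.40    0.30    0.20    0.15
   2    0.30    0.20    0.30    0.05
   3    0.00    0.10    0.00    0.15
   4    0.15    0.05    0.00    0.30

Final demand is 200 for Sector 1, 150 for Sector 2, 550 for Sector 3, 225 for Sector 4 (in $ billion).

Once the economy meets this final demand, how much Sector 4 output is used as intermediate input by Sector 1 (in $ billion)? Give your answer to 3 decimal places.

I − A =
  [   0.60    -0.30    -0.20    -0.15]
  [  -0.30     0.80    -0.30    -0.05]
  [   0.00    -0.10     1.00    -0.15]
  [  -0.15    -0.05     0.00     0.70]
Compute the cofactors C_ij = (−1)^(i+j)·(3×3 minor ij) of I−A; the adjugate is their transpose:
adj(I−A) = Cᵀ =
  [ 0.53425   0.23300   0.17675   0.16900]
  [ 0.22425   0.39300   0.16275   0.11100]
  [ 0.04200   0.05100   0.24900   0.06600]
  [ 0.13050   0.07800   0.04950   0.36600]
det(I−A) = Σ_j (I−A)_1j·C_1j = (0.60)(0.53425) + (-0.30)(0.22425) + (-0.20)(0.04200) + (-0.15)(0.13050) = 0.2253
(I − A)⁻¹ = adj(I−A) / det(I−A) ≈
  [   2.3713     1.0342     0.7845     0.7501]
  [   0.9953     1.7443     0.7224     0.4927]
  [   0.1864     0.2264     1.1052     0.2929]
  [   0.5792     0.3462     0.2197     1.6245]
First solve x = (I − A)⁻¹ d = adj(I−A)·d / det(I−A); in particular x_1 = (0.53425·200 + 0.23300·150 + 0.17675·550 + 0.16900·225) / 0.2253 = 277.0375 / 0.2253 ≈ 1229.63826.
Intermediate flow from 4 to 1: z_41 = a_41 · x_1 = 0.15 × 277.0375 / 0.2253 = 41.555625 / 0.2253 ≈ 184.446.

z_41 = 184.446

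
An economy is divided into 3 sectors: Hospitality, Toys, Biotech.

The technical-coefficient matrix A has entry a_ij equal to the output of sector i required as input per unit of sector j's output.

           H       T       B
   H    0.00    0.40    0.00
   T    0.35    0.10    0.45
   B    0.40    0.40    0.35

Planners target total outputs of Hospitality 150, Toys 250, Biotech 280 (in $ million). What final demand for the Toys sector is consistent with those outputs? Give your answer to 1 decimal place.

d_T = 46.5

I − A =
  [   1.00    -0.40     0.00]
  [  -0.35     0.90    -0.45]
  [  -0.40    -0.40     0.65]
d = (I − A) x:
  d_H = (+1.00)·150 + (-0.40)·250 + (+0.00)·280 = 50.0
  d_T = (-0.35)·150 + (+0.90)·250 + (-0.45)·280 = 46.5
  d_B = (-0.40)·150 + (-0.40)·250 + (+0.65)·280 = 22.0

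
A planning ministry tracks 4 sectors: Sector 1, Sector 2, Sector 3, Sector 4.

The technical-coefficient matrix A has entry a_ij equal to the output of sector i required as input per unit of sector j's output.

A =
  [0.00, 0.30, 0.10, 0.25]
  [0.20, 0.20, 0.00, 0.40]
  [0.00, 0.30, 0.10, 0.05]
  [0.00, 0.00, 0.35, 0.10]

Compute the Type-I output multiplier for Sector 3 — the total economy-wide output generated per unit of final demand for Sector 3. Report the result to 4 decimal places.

m_3 = 2.4063

I − A =
  [   1.00    -0.30    -0.10    -0.25]
  [  -0.20     0.80     0.00    -0.40]
  [   0.00    -0.30     0.90    -0.05]
  [   0.00     0.00    -0.35     0.90]
Compute the cofactors C_ij = (−1)^(i+j)·(3×3 minor ij) of I−A; the adjugate is their transpose:
adj(I−A) = Cᵀ =
  [ 0.5920   0.2910   0.1840   0.3040]
  [ 0.1585   0.7925   0.1755   0.4060]
  [ 0.0540   0.2700   0.6660   0.1720]
  [ 0.0210   0.1050   0.2590   0.6600]
det(I−A) = Σ_j (I−A)_1j·C_1j = (1.00)(0.5920) + (-0.30)(0.1585) + (-0.10)(0.0540) + (-0.25)(0.0210) = 0.5338
(I − A)⁻¹ = adj(I−A) / det(I−A) ≈
  [   1.10903     0.54515     0.34470     0.56950]
  [   0.29693     1.48464     0.32877     0.76058]
  [   0.10116     0.50581     1.24766     0.32222]
  [   0.03934     0.19670     0.48520     1.23642]
The output multiplier for sector j is the column-j sum of the Leontief inverse (I − A)⁻¹ = adj(I−A) / det(I−A).
Column 3 of adj(I−A): (0.1840, 0.1755, 0.6660, 0.2590); det(I−A) = 0.5338.
m_3 = (0.1840 + 0.1755 + 0.6660 + 0.2590) / 0.5338 = 1.2845 / 0.5338 ≈ 2.4063.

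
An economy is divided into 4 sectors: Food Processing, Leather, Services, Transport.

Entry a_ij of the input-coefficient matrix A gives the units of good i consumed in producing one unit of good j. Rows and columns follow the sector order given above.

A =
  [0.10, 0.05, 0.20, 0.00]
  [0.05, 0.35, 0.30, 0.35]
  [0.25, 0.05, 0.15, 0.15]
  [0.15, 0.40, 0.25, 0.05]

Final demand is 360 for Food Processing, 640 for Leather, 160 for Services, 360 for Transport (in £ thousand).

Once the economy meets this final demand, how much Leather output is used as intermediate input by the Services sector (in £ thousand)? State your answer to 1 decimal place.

z_LS = 250.7

I − A =
  [   0.90    -0.05    -0.20     0.00]
  [  -0.05     0.65    -0.30    -0.35]
  [  -0.25    -0.05     0.85    -0.15]
  [  -0.15    -0.40    -0.25     0.95]
Compute the cofactors C_ij = (−1)^(i+j)·(3×3 minor ij) of I−A; the adjugate is their transpose:
adj(I−A) = Cᵀ =
  [ 0.344875   0.060000   0.114125   0.040125]
  [ 0.183000   0.641000   0.355250   0.292250]
  [ 0.142000   0.109750   0.424750   0.107500]
  [ 0.168875   0.308250   0.279375   0.444875]
det(I−A) = Σ_j (I−A)_1j·C_1j = (0.90)(0.344875) + (-0.05)(0.183000) + (-0.20)(0.142000) + (0.00)(0.168875) = 0.2728375
(I − A)⁻¹ = adj(I−A) / det(I−A) ≈
  [   1.2640     0.2199     0.4183     0.1471]
  [   0.6707     2.3494     1.3021     1.0712]
  [   0.5205     0.4023     1.5568     0.3940]
  [   0.6190     1.1298     1.0240     1.6305]
First solve x = (I − A)⁻¹ d = adj(I−A)·d / det(I−A); in particular x_S = (0.142000·360 + 0.109750·640 + 0.424750·160 + 0.107500·360) / 0.2728375 = 228.02 / 0.2728375 ≈ 835.736.
Intermediate flow from L to S: z_LS = a_LS · x_S = 0.30 × 228.02 / 0.2728375 = 68.406 / 0.2728375 ≈ 250.7.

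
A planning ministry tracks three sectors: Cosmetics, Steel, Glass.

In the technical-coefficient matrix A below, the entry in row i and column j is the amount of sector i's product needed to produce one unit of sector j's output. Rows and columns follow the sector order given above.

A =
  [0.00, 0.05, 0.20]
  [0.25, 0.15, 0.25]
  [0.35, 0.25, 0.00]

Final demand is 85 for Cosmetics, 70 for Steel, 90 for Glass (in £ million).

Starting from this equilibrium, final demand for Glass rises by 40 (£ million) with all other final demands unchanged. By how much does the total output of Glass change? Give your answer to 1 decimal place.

I − A =
  [   1.00    -0.05    -0.20]
  [  -0.25     0.85    -0.25]
  [  -0.35    -0.25     1.00]
Cofactors of I−A, C_ij = (−1)^(i+j)·(minor ij) (rows/columns in the sector order above):
  C_11 = (0.85)(1.00) − (-0.25)(-0.25) = 0.7875
  C_12 = −[(-0.25)(1.00) − (-0.25)(-0.35)] = 0.3375
  C_13 = (-0.25)(-0.25) − (0.85)(-0.35) = 0.3600
  C_21 = −[(-0.05)(1.00) − (-0.20)(-0.25)] = 0.1000
  C_22 = (1.00)(1.00) − (-0.20)(-0.35) = 0.9300
  C_23 = −[(1.00)(-0.25) − (-0.05)(-0.35)] = 0.2675
  C_31 = (-0.05)(-0.25) − (-0.20)(0.85) = 0.1825
  C_32 = −[(1.00)(-0.25) − (-0.20)(-0.25)] = 0.3000
  C_33 = (1.00)(0.85) − (-0.05)(-0.25) = 0.8375
det(I−A) = Σ_j (I−A)_1j·C_1j = (1.00)(0.7875) + (-0.05)(0.3375) + (-0.20)(0.3600) = 0.698625
adj(I−A) = Cᵀ =
  [ 0.7875   0.1000   0.1825]
  [ 0.3375   0.9300   0.3000]
  [ 0.3600   0.2675   0.8375]
(I − A)⁻¹ = adj(I−A) / det(I−A) ≈
  [   1.1272     0.1431     0.2612]
  [   0.4831     1.3312     0.4294]
  [   0.5153     0.3829     1.1988]
Δx = (I − A)⁻¹ Δd with Δd having +40 in the Glass component and 0 elsewhere.
So Δx_3 = L_33 · (+40), where L_33 = adj(I−A)_33 / det(I−A) = 0.8375 / 0.698625.
Δx_3 = 0.8375 × (+40) / 0.698625 = 33.50 / 0.698625 ≈ 48.0.

Δx_3 = 48.0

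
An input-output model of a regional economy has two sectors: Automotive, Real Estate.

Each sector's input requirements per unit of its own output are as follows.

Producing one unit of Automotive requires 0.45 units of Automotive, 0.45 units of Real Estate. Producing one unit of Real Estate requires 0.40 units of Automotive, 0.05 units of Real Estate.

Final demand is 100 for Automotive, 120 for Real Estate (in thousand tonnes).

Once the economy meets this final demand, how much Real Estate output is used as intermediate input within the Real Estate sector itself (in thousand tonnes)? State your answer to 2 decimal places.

z_RR = 16.20

I − A =
  [   0.55    -0.40]
  [  -0.45     0.95]
det(I−A) = (0.55)(0.95) − (-0.40)(-0.45) = 0.3425
adj(I−A) = [[0.95, 0.40], [0.45, 0.55]]
(I − A)⁻¹ = adj(I−A) / det(I−A) ≈
  [   2.7737     1.1679]
  [   1.3139     1.6058]
First solve x = (I − A)⁻¹ d = adj(I−A)·d / det(I−A); in particular x_R = (0.45·100 + 0.55·120) / 0.3425 = 111.00 / 0.3425 ≈ 324.0876.
Intermediate flow from R to R: z_RR = a_RR · x_R = 0.05 × 111.00 / 0.3425 = 5.55 / 0.3425 ≈ 16.20.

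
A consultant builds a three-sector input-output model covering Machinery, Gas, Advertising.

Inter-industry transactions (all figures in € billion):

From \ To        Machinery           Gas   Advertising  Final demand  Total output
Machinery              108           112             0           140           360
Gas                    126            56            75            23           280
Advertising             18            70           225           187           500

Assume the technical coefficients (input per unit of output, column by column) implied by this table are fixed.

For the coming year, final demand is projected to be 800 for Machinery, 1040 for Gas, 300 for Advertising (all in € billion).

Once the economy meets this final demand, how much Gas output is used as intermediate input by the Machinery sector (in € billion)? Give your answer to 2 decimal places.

Technical coefficients a_ij = z_ij / X_j:
  a_MM = 108/360 = 0.30, a_GM = 126/360 = 0.35, a_AM = 18/360 = 0.05
  a_MG = 112/280 = 0.40, a_GG = 56/280 = 0.20, a_AG = 70/280 = 0.25
  a_MA = 0/500 = 0.00, a_GA = 75/500 = 0.15, a_AA = 225/500 = 0.45
I − A =
  [   0.70    -0.40     0.00]
  [  -0.35     0.80    -0.15]
  [  -0.05    -0.25     0.55]
Cofactors of I−A, C_ij = (−1)^(i+j)·(minor ij) (rows/columns in the sector order above):
  C_11 = (0.80)(0.55) − (-0.15)(-0.25) = 0.4025
  C_12 = −[(-0.35)(0.55) − (-0.15)(-0.05)] = 0.2000
  C_13 = (-0.35)(-0.25) − (0.80)(-0.05) = 0.1275
  C_21 = −[(-0.40)(0.55) − (0.00)(-0.25)] = 0.2200
  C_22 = (0.70)(0.55) − (0.00)(-0.05) = 0.3850
  C_23 = −[(0.70)(-0.25) − (-0.40)(-0.05)] = 0.1950
  C_31 = (-0.40)(-0.15) − (0.00)(0.80) = 0.0600
  C_32 = −[(0.70)(-0.15) − (0.00)(-0.35)] = 0.1050
  C_33 = (0.70)(0.80) − (-0.40)(-0.35) = 0.4200
det(I−A) = Σ_j (I−A)_1j·C_1j = (0.70)(0.4025) + (-0.40)(0.2000) + (0.00)(0.1275) = 0.20175
adj(I−A) = Cᵀ =
  [ 0.4025   0.2200   0.0600]
  [ 0.2000   0.3850   0.1050]
  [ 0.1275   0.1950   0.4200]
(I − A)⁻¹ = adj(I−A) / det(I−A) ≈
  [   1.9950     1.0905     0.2974]
  [   0.9913     1.9083     0.5204]
  [   0.6320     0.9665     2.0818]
First solve x = (I − A)⁻¹ d = adj(I−A)·d / det(I−A); in particular x_M = (0.4025·800 + 0.2200·1040 + 0.0600·300) / 0.20175 = 568.80 / 0.20175 ≈ 2819.3309.
Intermediate flow from G to M: z_GM = a_GM · x_M = 0.35 × 568.80 / 0.20175 = 199.08 / 0.20175 ≈ 986.77.

z_GM = 986.77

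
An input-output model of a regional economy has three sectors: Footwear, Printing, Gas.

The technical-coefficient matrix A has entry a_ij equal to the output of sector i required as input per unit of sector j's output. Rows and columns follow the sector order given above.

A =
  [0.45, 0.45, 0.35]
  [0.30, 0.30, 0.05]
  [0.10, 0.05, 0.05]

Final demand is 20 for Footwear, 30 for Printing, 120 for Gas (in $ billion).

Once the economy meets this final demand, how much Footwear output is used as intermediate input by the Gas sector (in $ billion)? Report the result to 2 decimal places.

I − A =
  [   0.55    -0.45    -0.35]
  [  -0.30     0.70    -0.05]
  [  -0.10    -0.05     0.95]
Cofactors of I−A, C_ij = (−1)^(i+j)·(minor ij) (rows/columns in the sector order above):
  C_11 = (0.70)(0.95) − (-0.05)(-0.05) = 0.6625
  C_12 = −[(-0.30)(0.95) − (-0.05)(-0.10)] = 0.2900
  C_13 = (-0.30)(-0.05) − (0.70)(-0.10) = 0.0850
  C_21 = −[(-0.45)(0.95) − (-0.35)(-0.05)] = 0.4450
  C_22 = (0.55)(0.95) − (-0.35)(-0.10) = 0.4875
  C_23 = −[(0.55)(-0.05) − (-0.45)(-0.10)] = 0.0725
  C_31 = (-0.45)(-0.05) − (-0.35)(0.70) = 0.2675
  C_32 = −[(0.55)(-0.05) − (-0.35)(-0.30)] = 0.1325
  C_33 = (0.55)(0.70) − (-0.45)(-0.30) = 0.2500
det(I−A) = Σ_j (I−A)_1j·C_1j = (0.55)(0.6625) + (-0.45)(0.2900) + (-0.35)(0.0850) = 0.204125
adj(I−A) = Cᵀ =
  [ 0.6625   0.4450   0.2675]
  [ 0.2900   0.4875   0.1325]
  [ 0.0850   0.0725   0.2500]
(I − A)⁻¹ = adj(I−A) / det(I−A) ≈
  [   3.2456     2.1800     1.3105]
  [   1.4207     2.3882     0.6491]
  [   0.4164     0.3552     1.2247]
First solve x = (I − A)⁻¹ d = adj(I−A)·d / det(I−A); in particular x_3 = (0.0850·20 + 0.0725·30 + 0.2500·120) / 0.204125 = 33.875 / 0.204125 ≈ 165.9522.
Intermediate flow from 1 to 3: z_13 = a_13 · x_3 = 0.35 × 33.875 / 0.204125 = 11.85625 / 0.204125 ≈ 58.08.

z_13 = 58.08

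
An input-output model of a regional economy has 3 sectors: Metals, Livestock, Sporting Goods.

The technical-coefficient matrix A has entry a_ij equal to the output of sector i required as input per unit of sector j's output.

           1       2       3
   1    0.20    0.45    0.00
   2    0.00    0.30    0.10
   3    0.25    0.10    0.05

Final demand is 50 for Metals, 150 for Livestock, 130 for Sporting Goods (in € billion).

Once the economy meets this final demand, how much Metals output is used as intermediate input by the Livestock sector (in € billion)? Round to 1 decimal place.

z_12 = 110.3

I − A =
  [   0.80    -0.45     0.00]
  [   0.00     0.70    -0.10]
  [  -0.25    -0.10     0.95]
Cofactors of I−A, C_ij = (−1)^(i+j)·(minor ij) (rows/columns in the sector order above):
  C_11 = (0.70)(0.95) − (-0.10)(-0.10) = 0.6550
  C_12 = −[(0.00)(0.95) − (-0.10)(-0.25)] = 0.0250
  C_13 = (0.00)(-0.10) − (0.70)(-0.25) = 0.1750
  C_21 = −[(-0.45)(0.95) − (0.00)(-0.10)] = 0.4275
  C_22 = (0.80)(0.95) − (0.00)(-0.25) = 0.7600
  C_23 = −[(0.80)(-0.10) − (-0.45)(-0.25)] = 0.1925
  C_31 = (-0.45)(-0.10) − (0.00)(0.70) = 0.0450
  C_32 = −[(0.80)(-0.10) − (0.00)(0.00)] = 0.0800
  C_33 = (0.80)(0.70) − (-0.45)(0.00) = 0.5600
det(I−A) = Σ_j (I−A)_1j·C_1j = (0.80)(0.6550) + (-0.45)(0.0250) + (0.00)(0.1750) = 0.51275
adj(I−A) = Cᵀ =
  [ 0.6550   0.4275   0.0450]
  [ 0.0250   0.7600   0.0800]
  [ 0.1750   0.1925   0.5600]
(I − A)⁻¹ = adj(I−A) / det(I−A) ≈
  [   1.2774     0.8337     0.0878]
  [   0.0488     1.4822     0.1560]
  [   0.3413     0.3754     1.0922]
First solve x = (I − A)⁻¹ d = adj(I−A)·d / det(I−A); in particular x_2 = (0.0250·50 + 0.7600·150 + 0.0800·130) / 0.51275 = 125.65 / 0.51275 ≈ 245.051.
Intermediate flow from 1 to 2: z_12 = a_12 · x_2 = 0.45 × 125.65 / 0.51275 = 56.5425 / 0.51275 ≈ 110.3.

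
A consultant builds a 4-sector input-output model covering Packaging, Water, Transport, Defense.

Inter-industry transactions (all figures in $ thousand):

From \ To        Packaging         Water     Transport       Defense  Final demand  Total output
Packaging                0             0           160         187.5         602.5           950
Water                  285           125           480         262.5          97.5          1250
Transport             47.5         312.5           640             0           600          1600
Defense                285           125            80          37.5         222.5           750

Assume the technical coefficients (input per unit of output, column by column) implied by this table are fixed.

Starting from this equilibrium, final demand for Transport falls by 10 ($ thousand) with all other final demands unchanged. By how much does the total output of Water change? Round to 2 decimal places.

Technical coefficients a_ij = z_ij / X_j:
  a_PP = 0/950 = 0.00, a_WP = 285/950 = 0.30, a_TP = 47.5/950 = 0.05, a_DP = 285/950 = 0.30
  a_PW = 0/1250 = 0.00, a_WW = 125/1250 = 0.10, a_TW = 312.5/1250 = 0.25, a_DW = 125/1250 = 0.10
  a_PT = 160/1600 = 0.10, a_WT = 480/1600 = 0.30, a_TT = 640/1600 = 0.40, a_DT = 80/1600 = 0.05
  a_PD = 187.5/750 = 0.25, a_WD = 262.5/750 = 0.35, a_TD = 0/750 = 0.00, a_DD = 37.5/750 = 0.05
I − A =
  [   1.00     0.00    -0.10    -0.25]
  [  -0.30     0.90    -0.30    -0.35]
  [  -0.05    -0.25     0.60     0.00]
  [  -0.30    -0.10    -0.05     0.95]
Compute the cofactors C_ij = (−1)^(i+j)·(3×3 minor ij) of I−A; the adjugate is their transpose:
adj(I−A) = Cᵀ =
  [ 0.416375   0.041875   0.100750   0.125000]
  [ 0.249125   0.519625   0.322750   0.257000]
  [ 0.138500   0.220000   0.745000   0.117500]
  [ 0.165000   0.079500   0.105000   0.453000]
det(I−A) = Σ_j (I−A)_1j·C_1j = (1.00)(0.416375) + (0.00)(0.249125) + (-0.10)(0.138500) + (-0.25)(0.165000) = 0.361275
(I − A)⁻¹ = adj(I−A) / det(I−A) ≈
  [   1.1525     0.1159     0.2789     0.3460]
  [   0.6896     1.4383     0.8934     0.7114]
  [   0.3834     0.6090     2.0621     0.3252]
  [   0.4567     0.2201     0.2906     1.2539]
Δx = (I − A)⁻¹ Δd with Δd having -10 in the Transport component and 0 elsewhere.
So Δx_W = L_WT · (-10), where L_WT = adj(I−A)_WT / det(I−A) = 0.322750 / 0.361275.
Δx_W = 0.322750 × (-10) / 0.361275 = -3.2275 / 0.361275 ≈ -8.93.

Δx_W = -8.93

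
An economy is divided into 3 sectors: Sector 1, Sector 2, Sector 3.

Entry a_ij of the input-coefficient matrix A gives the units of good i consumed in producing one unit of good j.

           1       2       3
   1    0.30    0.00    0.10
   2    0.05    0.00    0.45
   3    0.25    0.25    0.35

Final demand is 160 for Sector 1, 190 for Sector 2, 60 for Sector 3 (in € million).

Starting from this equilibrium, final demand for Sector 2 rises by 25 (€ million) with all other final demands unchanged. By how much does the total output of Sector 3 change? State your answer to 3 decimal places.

Δx_3 = 12.500

I − A =
  [   0.70     0.00    -0.10]
  [  -0.05     1.00    -0.45]
  [  -0.25    -0.25     0.65]
Cofactors of I−A, C_ij = (−1)^(i+j)·(minor ij) (rows/columns in the sector order above):
  C_11 = (1.00)(0.65) − (-0.45)(-0.25) = 0.5375
  C_12 = −[(-0.05)(0.65) − (-0.45)(-0.25)] = 0.1450
  C_13 = (-0.05)(-0.25) − (1.00)(-0.25) = 0.2625
  C_21 = −[(0.00)(0.65) − (-0.10)(-0.25)] = 0.0250
  C_22 = (0.70)(0.65) − (-0.10)(-0.25) = 0.4300
  C_23 = −[(0.70)(-0.25) − (0.00)(-0.25)] = 0.1750
  C_31 = (0.00)(-0.45) − (-0.10)(1.00) = 0.1000
  C_32 = −[(0.70)(-0.45) − (-0.10)(-0.05)] = 0.3200
  C_33 = (0.70)(1.00) − (0.00)(-0.05) = 0.7000
det(I−A) = Σ_j (I−A)_1j·C_1j = (0.70)(0.5375) + (0.00)(0.1450) + (-0.10)(0.2625) = 0.3500
adj(I−A) = Cᵀ =
  [ 0.5375   0.0250   0.1000]
  [ 0.1450   0.4300   0.3200]
  [ 0.2625   0.1750   0.7000]
(I − A)⁻¹ = adj(I−A) / det(I−A) ≈
  [   1.5357     0.0714     0.2857]
  [   0.4143     1.2286     0.9143]
  [   0.7500     0.5000     2.0000]
Δx = (I − A)⁻¹ Δd with Δd having +25 in the Sector 2 component and 0 elsewhere.
So Δx_3 = L_32 · (+25), where L_32 = adj(I−A)_32 / det(I−A) = 0.1750 / 0.3500.
Δx_3 = 0.1750 × (+25) / 0.3500 = 4.375 / 0.3500 = 12.500.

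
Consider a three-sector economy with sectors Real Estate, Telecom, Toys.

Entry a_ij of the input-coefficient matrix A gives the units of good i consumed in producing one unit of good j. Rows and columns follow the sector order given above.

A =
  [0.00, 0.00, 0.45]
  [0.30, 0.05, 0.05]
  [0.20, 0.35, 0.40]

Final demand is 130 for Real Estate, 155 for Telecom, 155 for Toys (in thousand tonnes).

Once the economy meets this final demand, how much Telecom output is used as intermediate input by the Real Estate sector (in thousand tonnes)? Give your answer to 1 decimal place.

I − A =
  [   1.00     0.00    -0.45]
  [  -0.30     0.95    -0.05]
  [  -0.20    -0.35     0.60]
Cofactors of I−A, C_ij = (−1)^(i+j)·(minor ij) (rows/columns in the sector order above):
  C_11 = (0.95)(0.60) − (-0.05)(-0.35) = 0.5525
  C_12 = −[(-0.30)(0.60) − (-0.05)(-0.20)] = 0.1900
  C_13 = (-0.30)(-0.35) − (0.95)(-0.20) = 0.2950
  C_21 = −[(0.00)(0.60) − (-0.45)(-0.35)] = 0.1575
  C_22 = (1.00)(0.60) − (-0.45)(-0.20) = 0.5100
  C_23 = −[(1.00)(-0.35) − (0.00)(-0.20)] = 0.3500
  C_31 = (0.00)(-0.05) − (-0.45)(0.95) = 0.4275
  C_32 = −[(1.00)(-0.05) − (-0.45)(-0.30)] = 0.1850
  C_33 = (1.00)(0.95) − (0.00)(-0.30) = 0.9500
det(I−A) = Σ_j (I−A)_1j·C_1j = (1.00)(0.5525) + (0.00)(0.1900) + (-0.45)(0.2950) = 0.41975
adj(I−A) = Cᵀ =
  [ 0.5525   0.1575   0.4275]
  [ 0.1900   0.5100   0.1850]
  [ 0.2950   0.3500   0.9500]
(I − A)⁻¹ = adj(I−A) / det(I−A) ≈
  [   1.3163     0.3752     1.0185]
  [   0.4527     1.2150     0.4407]
  [   0.7028     0.8338     2.2633]
First solve x = (I − A)⁻¹ d = adj(I−A)·d / det(I−A); in particular x_1 = (0.5525·130 + 0.1575·155 + 0.4275·155) / 0.41975 = 162.50 / 0.41975 ≈ 387.135.
Intermediate flow from 2 to 1: z_21 = a_21 · x_1 = 0.30 × 162.50 / 0.41975 = 48.75 / 0.41975 ≈ 116.1.

z_21 = 116.1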